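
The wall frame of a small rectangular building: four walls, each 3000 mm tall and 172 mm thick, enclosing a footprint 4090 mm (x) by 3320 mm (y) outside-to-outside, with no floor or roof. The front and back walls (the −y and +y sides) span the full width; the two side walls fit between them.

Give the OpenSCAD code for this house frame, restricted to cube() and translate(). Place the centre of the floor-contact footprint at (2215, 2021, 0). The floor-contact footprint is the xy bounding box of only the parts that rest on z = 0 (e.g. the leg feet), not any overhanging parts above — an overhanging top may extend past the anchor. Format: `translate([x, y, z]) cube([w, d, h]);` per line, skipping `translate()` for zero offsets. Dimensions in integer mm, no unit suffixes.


translate([170, 361, 0]) cube([4090, 172, 3000]);
translate([170, 3509, 0]) cube([4090, 172, 3000]);
translate([170, 533, 0]) cube([172, 2976, 3000]);
translate([4088, 533, 0]) cube([172, 2976, 3000]);


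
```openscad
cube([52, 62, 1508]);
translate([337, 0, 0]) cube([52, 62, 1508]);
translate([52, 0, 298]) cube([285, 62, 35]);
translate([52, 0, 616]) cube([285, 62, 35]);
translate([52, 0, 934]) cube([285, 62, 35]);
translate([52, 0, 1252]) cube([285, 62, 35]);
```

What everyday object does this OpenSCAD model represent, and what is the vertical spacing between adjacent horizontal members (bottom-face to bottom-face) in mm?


A ladder. The rung spacing is 318 mm.

Two tall 52×62 posts with 4 short bars between them — a ladder. Adjacent rungs sit at z = 298 and z = 616, so the spacing is 616 − 298 = 318 mm.


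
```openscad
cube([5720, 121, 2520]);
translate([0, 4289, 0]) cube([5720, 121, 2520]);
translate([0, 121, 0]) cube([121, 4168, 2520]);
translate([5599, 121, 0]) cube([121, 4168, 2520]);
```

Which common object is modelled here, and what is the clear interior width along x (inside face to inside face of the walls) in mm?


A house (or room) frame. The interior width is 5478 mm.

Four 2520 mm walls enclosing a rectangle with no floor or roof — a room or house frame. Outside width is 5720 mm and wall thickness is 121 mm, so the interior width is 5720 − 2 × 121 = 5478 mm.


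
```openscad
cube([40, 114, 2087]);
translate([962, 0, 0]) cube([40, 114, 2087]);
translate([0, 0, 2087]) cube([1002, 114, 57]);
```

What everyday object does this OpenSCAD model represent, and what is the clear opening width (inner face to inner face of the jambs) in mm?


A door frame. The clear opening width is 922 mm.

Two 2087 mm tall posts with a header on top — a door frame. The left jamb is 40 mm wide at x = 0; the right jamb starts at x = 962. The clear opening is 962 − 40 = 922 mm.


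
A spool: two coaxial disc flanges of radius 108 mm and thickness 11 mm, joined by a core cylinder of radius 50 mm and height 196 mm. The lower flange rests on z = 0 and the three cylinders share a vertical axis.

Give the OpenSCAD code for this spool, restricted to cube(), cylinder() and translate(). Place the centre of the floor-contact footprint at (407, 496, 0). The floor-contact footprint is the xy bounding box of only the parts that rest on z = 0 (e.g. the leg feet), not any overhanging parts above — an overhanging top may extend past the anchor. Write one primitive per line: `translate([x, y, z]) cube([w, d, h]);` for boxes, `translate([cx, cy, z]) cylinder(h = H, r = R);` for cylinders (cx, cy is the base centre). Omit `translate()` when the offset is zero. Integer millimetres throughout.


translate([407, 496, 0]) cylinder(h = 11, r = 108);
translate([407, 496, 11]) cylinder(h = 196, r = 50);
translate([407, 496, 207]) cylinder(h = 11, r = 108);


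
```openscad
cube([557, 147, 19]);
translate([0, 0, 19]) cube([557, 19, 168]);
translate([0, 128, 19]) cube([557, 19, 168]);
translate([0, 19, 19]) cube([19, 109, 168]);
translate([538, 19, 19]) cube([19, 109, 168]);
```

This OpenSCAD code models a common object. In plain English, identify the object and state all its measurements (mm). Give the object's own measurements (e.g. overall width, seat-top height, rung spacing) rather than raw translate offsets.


An open-topped rectangular box: outside dimensions 557×147×187 mm, with a uniform wall and base thickness of 19 mm. The base is a full 557×147 slab on the floor; four walls sit on top of the base. The front and back walls (the −y and +y sides) span the full width; the two side walls fit between them.


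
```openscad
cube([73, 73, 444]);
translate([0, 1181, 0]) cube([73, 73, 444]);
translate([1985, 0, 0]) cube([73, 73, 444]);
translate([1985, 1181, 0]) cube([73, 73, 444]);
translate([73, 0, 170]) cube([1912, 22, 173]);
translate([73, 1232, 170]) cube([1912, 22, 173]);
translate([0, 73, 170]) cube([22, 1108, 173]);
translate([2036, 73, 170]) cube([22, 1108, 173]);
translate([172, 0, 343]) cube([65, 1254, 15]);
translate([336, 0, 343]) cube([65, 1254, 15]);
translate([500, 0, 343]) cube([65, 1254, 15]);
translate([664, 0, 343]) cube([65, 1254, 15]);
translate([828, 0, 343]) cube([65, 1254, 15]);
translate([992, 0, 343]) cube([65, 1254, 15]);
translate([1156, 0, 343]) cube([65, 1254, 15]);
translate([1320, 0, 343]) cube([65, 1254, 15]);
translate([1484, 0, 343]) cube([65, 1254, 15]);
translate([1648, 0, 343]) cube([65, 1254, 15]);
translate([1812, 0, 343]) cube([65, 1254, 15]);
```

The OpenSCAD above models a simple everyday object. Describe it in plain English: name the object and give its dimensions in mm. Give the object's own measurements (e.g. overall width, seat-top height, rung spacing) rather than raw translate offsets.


A bed frame 2058 mm long (x) by 1254 mm wide (y). Four 73×73 mm corner posts, 444 mm tall, at the corners of the footprint. Four rails of 22 mm thickness and 173 mm height run between adjacent posts with their undersides at z = 170 mm, their outer faces flush with the outside of the frame (the two x-running rails run between the posts' inner faces; the two y-running rails run between the posts' inner faces). 11 slats, each 65 mm wide (x) and 15 mm thick, lie across the top of the two x-running rails, running the full 1254 mm width of the frame in y; along x they sit between the end posts with a 99 mm gap after the −x posts and between neighbouring slats, leaving 108 mm before the +x posts.


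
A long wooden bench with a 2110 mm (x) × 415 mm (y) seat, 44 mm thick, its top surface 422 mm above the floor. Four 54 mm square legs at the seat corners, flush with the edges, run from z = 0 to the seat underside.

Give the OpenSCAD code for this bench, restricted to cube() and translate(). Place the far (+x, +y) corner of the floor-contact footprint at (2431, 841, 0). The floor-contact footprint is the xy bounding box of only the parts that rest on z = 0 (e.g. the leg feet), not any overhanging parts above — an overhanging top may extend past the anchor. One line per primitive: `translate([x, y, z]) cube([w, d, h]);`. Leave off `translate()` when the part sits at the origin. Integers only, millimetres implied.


// leg_h = 422 − 44 = 378
translate([321, 426, 378]) cube([2110, 415, 44]);
translate([321, 426, 0]) cube([54, 54, 378]);
translate([321, 787, 0]) cube([54, 54, 378]);
translate([2377, 426, 0]) cube([54, 54, 378]);
translate([2377, 787, 0]) cube([54, 54, 378]);


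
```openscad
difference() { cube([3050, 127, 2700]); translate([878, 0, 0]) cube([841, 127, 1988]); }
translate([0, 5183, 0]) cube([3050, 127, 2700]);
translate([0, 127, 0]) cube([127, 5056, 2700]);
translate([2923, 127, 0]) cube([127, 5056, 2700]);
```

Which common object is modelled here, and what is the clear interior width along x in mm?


A single room. The interior width is 2796 mm.

Four walls enclosing a rectangle with a door in the front wall — a room. Outside width 3050 minus two 127 mm walls gives 2796 mm.


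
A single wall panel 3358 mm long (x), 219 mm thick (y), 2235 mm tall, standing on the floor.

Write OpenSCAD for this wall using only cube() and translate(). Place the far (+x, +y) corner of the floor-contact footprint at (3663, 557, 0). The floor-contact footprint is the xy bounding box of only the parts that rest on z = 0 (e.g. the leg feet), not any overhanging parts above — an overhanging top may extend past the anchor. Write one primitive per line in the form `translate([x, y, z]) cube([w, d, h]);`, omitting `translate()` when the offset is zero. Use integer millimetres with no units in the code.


translate([305, 338, 0]) cube([3358, 219, 2235]);


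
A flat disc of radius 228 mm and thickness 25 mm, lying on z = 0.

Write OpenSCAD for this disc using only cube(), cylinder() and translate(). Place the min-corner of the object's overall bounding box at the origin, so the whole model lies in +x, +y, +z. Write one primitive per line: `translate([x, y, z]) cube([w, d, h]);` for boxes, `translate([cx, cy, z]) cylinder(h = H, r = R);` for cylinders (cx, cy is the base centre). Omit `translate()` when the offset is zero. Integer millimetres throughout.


translate([228, 228, 0]) cylinder(h = 25, r = 228);


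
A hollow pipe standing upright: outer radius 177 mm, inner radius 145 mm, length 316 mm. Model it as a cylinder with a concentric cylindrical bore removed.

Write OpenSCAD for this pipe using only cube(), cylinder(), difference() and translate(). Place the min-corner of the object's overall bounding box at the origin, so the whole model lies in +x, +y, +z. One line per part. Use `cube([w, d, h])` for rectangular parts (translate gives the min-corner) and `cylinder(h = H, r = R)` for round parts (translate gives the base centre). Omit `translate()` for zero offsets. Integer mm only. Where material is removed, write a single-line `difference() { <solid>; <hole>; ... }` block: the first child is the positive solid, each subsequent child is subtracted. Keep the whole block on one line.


difference() { translate([177, 177, 0]) cylinder(h = 316, r = 177); translate([177, 177, 0]) cylinder(h = 316, r = 145); }


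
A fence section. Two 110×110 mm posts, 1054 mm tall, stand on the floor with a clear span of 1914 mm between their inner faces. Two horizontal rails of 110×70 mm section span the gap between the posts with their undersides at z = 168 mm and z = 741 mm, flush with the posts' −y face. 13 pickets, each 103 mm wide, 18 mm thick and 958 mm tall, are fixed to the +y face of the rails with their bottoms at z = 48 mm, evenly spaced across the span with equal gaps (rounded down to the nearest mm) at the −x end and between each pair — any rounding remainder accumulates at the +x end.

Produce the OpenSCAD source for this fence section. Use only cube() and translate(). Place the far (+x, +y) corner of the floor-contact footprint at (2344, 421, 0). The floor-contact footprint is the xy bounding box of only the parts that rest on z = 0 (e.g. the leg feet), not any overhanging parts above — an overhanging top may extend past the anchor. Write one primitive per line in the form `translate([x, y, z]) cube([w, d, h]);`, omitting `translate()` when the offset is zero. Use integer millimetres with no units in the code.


translate([210, 311, 0]) cube([110, 110, 1054]);
translate([2234, 311, 0]) cube([110, 110, 1054]);
translate([320, 311, 168]) cube([1914, 110, 70]);
translate([320, 311, 741]) cube([1914, 110, 70]);
translate([361, 421, 48]) cube([103, 18, 958]);
translate([505, 421, 48]) cube([103, 18, 958]);
translate([649, 421, 48]) cube([103, 18, 958]);
translate([793, 421, 48]) cube([103, 18, 958]);
translate([937, 421, 48]) cube([103, 18, 958]);
translate([1081, 421, 48]) cube([103, 18, 958]);
translate([1225, 421, 48]) cube([103, 18, 958]);
translate([1369, 421, 48]) cube([103, 18, 958]);
translate([1513, 421, 48]) cube([103, 18, 958]);
translate([1657, 421, 48]) cube([103, 18, 958]);
translate([1801, 421, 48]) cube([103, 18, 958]);
translate([1945, 421, 48]) cube([103, 18, 958]);
translate([2089, 421, 48]) cube([103, 18, 958]);


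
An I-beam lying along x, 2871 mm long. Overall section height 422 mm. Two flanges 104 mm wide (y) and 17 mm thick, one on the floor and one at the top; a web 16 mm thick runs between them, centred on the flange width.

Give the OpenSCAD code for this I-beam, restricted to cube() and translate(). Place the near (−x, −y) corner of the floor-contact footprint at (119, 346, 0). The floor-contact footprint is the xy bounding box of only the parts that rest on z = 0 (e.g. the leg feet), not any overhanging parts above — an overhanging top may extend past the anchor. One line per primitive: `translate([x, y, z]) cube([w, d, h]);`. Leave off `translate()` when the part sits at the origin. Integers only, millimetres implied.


translate([119, 346, 0]) cube([2871, 104, 17]);
translate([119, 390, 17]) cube([2871, 16, 388]);
translate([119, 346, 405]) cube([2871, 104, 17]);


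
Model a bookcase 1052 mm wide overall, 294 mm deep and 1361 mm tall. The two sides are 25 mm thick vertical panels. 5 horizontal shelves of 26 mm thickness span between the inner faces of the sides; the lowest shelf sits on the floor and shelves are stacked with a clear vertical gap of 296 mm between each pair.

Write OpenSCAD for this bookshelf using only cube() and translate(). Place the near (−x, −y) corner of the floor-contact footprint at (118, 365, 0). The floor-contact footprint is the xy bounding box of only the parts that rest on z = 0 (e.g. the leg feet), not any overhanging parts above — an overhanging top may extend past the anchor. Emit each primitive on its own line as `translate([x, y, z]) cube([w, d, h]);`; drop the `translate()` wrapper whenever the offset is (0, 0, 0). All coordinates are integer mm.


translate([118, 365, 0]) cube([25, 294, 1361]);
translate([1145, 365, 0]) cube([25, 294, 1361]);
translate([143, 365, 0]) cube([1002, 294, 26]);
translate([143, 365, 322]) cube([1002, 294, 26]);
translate([143, 365, 644]) cube([1002, 294, 26]);
translate([143, 365, 966]) cube([1002, 294, 26]);
translate([143, 365, 1288]) cube([1002, 294, 26]);


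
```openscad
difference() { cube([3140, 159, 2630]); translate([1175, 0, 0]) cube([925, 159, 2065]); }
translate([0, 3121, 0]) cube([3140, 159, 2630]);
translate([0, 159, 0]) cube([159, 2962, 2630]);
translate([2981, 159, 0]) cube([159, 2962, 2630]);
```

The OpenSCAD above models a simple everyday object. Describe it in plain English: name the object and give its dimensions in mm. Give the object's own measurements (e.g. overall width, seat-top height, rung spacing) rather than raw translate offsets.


A single room: four walls, each 2630 mm tall and 159 mm thick, enclosing an outside footprint 3140×3280 mm (x × y), no floor or roof. The front and back walls (−y and +y sides) run the full x-width; the side walls fit between their inner faces. A door opening 925 mm wide and 2065 mm tall is cut through the front wall from the floor up, its −x edge 1175 mm from the wall's −x end.


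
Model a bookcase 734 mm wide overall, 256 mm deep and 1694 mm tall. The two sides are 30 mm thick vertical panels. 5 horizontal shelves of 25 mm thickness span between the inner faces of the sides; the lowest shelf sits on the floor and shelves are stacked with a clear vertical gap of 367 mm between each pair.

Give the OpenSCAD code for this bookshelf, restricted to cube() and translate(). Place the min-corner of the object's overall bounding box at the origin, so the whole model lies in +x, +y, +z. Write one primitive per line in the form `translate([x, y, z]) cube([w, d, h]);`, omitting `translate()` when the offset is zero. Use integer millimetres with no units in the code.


cube([30, 256, 1694]);
translate([704, 0, 0]) cube([30, 256, 1694]);
translate([30, 0, 0]) cube([674, 256, 25]);
translate([30, 0, 392]) cube([674, 256, 25]);
translate([30, 0, 784]) cube([674, 256, 25]);
translate([30, 0, 1176]) cube([674, 256, 25]);
translate([30, 0, 1568]) cube([674, 256, 25]);


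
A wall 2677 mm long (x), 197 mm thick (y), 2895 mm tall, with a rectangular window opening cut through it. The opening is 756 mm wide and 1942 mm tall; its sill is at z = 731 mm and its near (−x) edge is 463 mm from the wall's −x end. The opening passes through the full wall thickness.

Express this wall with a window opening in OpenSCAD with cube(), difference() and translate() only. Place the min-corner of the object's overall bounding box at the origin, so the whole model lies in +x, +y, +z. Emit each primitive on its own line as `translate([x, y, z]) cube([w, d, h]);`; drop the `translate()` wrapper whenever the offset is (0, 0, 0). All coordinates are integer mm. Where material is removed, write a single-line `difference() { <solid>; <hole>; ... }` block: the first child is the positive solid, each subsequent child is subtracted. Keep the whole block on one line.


difference() { cube([2677, 197, 2895]); translate([463, 0, 731]) cube([756, 197, 1942]); }


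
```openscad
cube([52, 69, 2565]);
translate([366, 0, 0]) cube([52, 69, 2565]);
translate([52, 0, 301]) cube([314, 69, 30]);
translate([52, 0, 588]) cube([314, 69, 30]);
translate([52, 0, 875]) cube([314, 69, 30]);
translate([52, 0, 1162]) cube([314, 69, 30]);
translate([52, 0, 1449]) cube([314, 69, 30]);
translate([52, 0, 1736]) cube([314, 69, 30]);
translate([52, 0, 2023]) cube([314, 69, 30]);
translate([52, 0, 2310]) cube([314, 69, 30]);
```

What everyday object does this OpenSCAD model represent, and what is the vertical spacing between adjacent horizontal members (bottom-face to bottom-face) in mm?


A ladder. The rung spacing is 287 mm.

Two tall 52×69 posts with 8 short bars between them — a ladder. Adjacent rungs sit at z = 301 and z = 588, so the spacing is 588 − 301 = 287 mm.


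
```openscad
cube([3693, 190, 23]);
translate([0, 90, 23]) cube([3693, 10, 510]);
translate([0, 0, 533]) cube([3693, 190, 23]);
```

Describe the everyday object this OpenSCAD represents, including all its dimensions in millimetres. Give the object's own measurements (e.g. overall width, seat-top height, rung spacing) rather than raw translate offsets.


An I-beam lying along x, 3693 mm long. Overall section height 556 mm. Two flanges 190 mm wide (y) and 23 mm thick, one on the floor and one at the top; a web 10 mm thick runs between them, centred on the flange width.


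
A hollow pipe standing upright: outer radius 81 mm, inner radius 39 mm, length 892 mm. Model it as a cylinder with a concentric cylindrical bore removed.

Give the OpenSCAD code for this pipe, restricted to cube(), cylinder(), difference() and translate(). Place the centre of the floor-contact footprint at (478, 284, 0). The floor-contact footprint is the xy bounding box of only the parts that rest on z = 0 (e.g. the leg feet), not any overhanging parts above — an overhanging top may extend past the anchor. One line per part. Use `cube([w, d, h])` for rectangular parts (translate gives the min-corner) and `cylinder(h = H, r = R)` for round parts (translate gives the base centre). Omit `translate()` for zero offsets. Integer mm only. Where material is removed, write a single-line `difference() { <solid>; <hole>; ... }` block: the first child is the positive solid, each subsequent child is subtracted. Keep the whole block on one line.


difference() { translate([478, 284, 0]) cylinder(h = 892, r = 81); translate([478, 284, 0]) cylinder(h = 892, r = 39); }


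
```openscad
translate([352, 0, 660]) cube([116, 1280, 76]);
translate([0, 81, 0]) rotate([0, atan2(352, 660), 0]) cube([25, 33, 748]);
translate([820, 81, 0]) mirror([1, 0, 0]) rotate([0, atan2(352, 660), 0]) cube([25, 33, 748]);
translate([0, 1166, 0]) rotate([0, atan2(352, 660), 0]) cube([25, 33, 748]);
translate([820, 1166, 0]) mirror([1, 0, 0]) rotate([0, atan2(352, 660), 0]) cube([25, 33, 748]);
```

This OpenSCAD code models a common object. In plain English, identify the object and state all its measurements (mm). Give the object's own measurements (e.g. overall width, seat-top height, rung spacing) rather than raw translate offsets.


A sawhorse. A 116×1280×76 mm beam (x, y, z) sits on two A-frame leg pairs. Each pair is two raked legs of 25×33 mm section (33 mm along y) splaying symmetrically in x. Each leg rises 660 mm vertically over 352 mm of horizontal reach and is 748 mm long along its own axis. Every leg's outer bottom edge rests on the floor and its outer top edge meets a bottom edge of the beam — the left legs (tilting toward +x) meet the beam's −x bottom edge, the right legs (their mirror images, tilting toward −x) meet its +x bottom edge — so the leg tops tuck under the beam, the beam's underside is 660 mm above the floor, and the feet are 820 mm apart outside-to-outside with the beam centred between them. The two leg pairs are set in 81 mm from either end of the beam.


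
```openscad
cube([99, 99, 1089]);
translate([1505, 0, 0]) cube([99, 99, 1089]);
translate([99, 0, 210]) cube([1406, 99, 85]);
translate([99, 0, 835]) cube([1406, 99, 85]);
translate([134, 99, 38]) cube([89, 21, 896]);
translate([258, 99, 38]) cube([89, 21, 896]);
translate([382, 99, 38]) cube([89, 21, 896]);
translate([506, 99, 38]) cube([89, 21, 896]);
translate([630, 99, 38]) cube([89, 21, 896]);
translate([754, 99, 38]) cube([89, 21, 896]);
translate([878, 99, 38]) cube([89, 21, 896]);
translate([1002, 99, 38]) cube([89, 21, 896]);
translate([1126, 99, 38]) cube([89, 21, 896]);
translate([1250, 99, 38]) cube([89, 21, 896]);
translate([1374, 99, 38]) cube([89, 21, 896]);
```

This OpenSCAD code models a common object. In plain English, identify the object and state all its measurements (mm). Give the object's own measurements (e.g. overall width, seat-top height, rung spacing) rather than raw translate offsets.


A fence section. Two 99×99 mm posts, 1089 mm tall, stand on the floor with a clear span of 1406 mm between their inner faces. Two horizontal rails of 99×85 mm section span the gap between the posts with their undersides at z = 210 mm and z = 835 mm, flush with the posts' −y face. 11 pickets, each 89 mm wide, 21 mm thick and 896 mm tall, are fixed to the +y face of the rails with their bottoms at z = 38 mm, spaced across the span with a 35 mm gap after the −x post and between neighbouring pickets, with 42 mm left before the +x post.


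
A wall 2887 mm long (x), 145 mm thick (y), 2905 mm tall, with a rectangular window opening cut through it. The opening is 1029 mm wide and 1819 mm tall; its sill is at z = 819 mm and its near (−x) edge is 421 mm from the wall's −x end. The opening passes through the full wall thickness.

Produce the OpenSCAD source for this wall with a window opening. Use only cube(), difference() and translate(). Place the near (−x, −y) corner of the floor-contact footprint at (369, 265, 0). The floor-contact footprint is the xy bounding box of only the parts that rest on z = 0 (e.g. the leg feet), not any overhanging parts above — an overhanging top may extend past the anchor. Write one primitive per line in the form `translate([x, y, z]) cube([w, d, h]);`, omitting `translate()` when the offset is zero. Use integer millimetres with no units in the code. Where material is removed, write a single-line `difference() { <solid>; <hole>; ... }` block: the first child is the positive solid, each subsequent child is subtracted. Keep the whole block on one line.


difference() { translate([369, 265, 0]) cube([2887, 145, 2905]); translate([790, 265, 819]) cube([1029, 145, 1819]); }


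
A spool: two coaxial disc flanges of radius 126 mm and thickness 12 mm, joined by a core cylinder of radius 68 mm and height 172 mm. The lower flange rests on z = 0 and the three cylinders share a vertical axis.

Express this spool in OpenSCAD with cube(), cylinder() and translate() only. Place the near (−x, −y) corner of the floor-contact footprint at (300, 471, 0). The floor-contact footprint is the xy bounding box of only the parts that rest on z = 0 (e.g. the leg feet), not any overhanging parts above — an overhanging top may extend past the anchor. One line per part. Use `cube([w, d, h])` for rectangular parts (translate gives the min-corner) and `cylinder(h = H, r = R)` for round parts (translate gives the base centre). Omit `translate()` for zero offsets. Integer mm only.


translate([426, 597, 0]) cylinder(h = 12, r = 126);
translate([426, 597, 12]) cylinder(h = 172, r = 68);
translate([426, 597, 184]) cylinder(h = 12, r = 126);


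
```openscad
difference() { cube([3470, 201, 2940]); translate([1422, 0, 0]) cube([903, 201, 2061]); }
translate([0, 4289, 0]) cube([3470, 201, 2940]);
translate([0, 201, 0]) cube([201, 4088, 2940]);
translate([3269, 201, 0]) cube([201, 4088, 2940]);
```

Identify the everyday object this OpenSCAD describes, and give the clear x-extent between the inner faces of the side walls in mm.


A single room. The interior width is 3068 mm.

Four walls enclosing a rectangle with a door in the front wall — a room. Outside width 3470 minus two 201 mm walls gives 3068 mm.


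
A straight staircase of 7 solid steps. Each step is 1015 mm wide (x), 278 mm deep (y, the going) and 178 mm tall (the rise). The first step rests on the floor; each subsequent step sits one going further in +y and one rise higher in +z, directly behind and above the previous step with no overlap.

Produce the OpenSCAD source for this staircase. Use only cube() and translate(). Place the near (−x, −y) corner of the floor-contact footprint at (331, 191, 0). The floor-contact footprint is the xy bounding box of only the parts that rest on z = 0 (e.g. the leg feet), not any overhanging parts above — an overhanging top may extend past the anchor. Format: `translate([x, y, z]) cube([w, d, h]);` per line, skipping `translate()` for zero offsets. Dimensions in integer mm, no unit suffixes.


translate([331, 191, 0]) cube([1015, 278, 178]);
translate([331, 469, 178]) cube([1015, 278, 178]);
translate([331, 747, 356]) cube([1015, 278, 178]);
translate([331, 1025, 534]) cube([1015, 278, 178]);
translate([331, 1303, 712]) cube([1015, 278, 178]);
translate([331, 1581, 890]) cube([1015, 278, 178]);
translate([331, 1859, 1068]) cube([1015, 278, 178]);


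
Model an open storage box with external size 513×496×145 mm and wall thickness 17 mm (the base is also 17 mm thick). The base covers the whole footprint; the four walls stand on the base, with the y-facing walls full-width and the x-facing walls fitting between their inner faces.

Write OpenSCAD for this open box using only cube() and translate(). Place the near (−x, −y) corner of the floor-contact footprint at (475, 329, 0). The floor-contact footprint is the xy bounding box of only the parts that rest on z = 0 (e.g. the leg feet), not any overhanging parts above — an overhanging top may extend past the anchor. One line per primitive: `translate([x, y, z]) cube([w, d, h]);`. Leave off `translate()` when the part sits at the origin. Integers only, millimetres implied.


translate([475, 329, 0]) cube([513, 496, 17]);
translate([475, 329, 17]) cube([513, 17, 128]);
translate([475, 808, 17]) cube([513, 17, 128]);
translate([475, 346, 17]) cube([17, 462, 128]);
translate([971, 346, 17]) cube([17, 462, 128]);


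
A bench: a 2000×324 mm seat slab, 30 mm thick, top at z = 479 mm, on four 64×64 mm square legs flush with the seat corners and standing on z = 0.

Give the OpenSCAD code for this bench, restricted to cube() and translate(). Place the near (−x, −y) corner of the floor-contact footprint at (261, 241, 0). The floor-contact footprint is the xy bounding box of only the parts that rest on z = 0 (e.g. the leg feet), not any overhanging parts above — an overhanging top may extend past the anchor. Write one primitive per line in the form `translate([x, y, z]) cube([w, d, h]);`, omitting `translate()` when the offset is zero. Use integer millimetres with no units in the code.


translate([261, 241, 449]) cube([2000, 324, 30]);
translate([261, 241, 0]) cube([64, 64, 449]);
translate([261, 501, 0]) cube([64, 64, 449]);
translate([2197, 241, 0]) cube([64, 64, 449]);
translate([2197, 501, 0]) cube([64, 64, 449]);


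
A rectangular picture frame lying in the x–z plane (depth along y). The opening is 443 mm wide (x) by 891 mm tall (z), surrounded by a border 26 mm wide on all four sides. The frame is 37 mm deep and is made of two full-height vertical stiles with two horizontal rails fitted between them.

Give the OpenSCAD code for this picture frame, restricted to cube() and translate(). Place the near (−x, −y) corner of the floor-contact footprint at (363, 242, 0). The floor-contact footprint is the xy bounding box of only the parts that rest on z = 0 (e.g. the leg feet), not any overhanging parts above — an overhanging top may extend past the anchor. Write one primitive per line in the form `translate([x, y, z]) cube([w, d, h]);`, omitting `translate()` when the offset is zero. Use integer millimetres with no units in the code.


translate([363, 242, 0]) cube([26, 37, 943]);
translate([832, 242, 0]) cube([26, 37, 943]);
translate([389, 242, 0]) cube([443, 37, 26]);
translate([389, 242, 917]) cube([443, 37, 26]);


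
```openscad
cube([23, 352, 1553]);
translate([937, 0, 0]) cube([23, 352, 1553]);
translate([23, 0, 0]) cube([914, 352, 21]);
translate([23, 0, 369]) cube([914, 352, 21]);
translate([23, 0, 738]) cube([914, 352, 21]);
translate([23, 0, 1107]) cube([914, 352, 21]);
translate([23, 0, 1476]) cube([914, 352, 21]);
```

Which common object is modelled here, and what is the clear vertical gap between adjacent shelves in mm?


A bookshelf. The clear shelf gap is 348 mm.

Two tall side panels with 5 horizontal boards between them — a bookshelf. The first two shelf undersides are at z = 0 and z = 369; with shelf thickness 21, the clear gap is 369 − 0 − 21 = 348 mm.


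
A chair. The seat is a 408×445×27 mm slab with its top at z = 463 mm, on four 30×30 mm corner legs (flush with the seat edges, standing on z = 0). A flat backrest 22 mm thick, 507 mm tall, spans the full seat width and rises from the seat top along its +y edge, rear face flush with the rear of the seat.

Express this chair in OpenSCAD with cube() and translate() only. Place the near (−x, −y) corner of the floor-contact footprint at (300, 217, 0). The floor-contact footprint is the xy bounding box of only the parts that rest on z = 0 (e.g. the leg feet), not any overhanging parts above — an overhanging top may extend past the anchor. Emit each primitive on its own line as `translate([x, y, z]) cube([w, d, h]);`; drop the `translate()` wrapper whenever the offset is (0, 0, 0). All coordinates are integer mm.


translate([300, 217, 436]) cube([408, 445, 27]);
translate([300, 217, 0]) cube([30, 30, 436]);
translate([678, 217, 0]) cube([30, 30, 436]);
translate([300, 632, 0]) cube([30, 30, 436]);
translate([678, 632, 0]) cube([30, 30, 436]);
translate([300, 640, 463]) cube([408, 22, 507]);


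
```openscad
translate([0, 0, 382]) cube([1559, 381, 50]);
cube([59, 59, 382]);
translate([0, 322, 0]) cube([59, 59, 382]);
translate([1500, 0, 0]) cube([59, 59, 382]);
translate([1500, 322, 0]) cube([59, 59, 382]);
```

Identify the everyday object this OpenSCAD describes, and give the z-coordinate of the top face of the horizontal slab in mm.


A bench. The seat-top height is 432 mm.

A long slab on four corner posts — a bench. The slab sits at z = 382 with thickness 50, so the top is 382 + 50 = 432 mm.


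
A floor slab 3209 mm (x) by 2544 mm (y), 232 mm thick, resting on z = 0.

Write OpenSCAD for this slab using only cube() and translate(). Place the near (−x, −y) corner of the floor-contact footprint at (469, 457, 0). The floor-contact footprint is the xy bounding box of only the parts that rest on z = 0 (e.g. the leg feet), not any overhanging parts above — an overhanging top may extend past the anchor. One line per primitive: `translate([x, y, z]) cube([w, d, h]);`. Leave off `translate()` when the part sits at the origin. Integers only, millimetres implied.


translate([469, 457, 0]) cube([3209, 2544, 232]);


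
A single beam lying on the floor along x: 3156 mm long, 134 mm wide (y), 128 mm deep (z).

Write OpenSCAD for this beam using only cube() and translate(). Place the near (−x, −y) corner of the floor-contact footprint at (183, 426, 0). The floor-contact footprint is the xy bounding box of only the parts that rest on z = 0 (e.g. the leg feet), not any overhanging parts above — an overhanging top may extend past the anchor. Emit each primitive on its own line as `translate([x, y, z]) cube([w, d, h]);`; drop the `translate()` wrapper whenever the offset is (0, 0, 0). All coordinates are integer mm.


translate([183, 426, 0]) cube([3156, 134, 128]);


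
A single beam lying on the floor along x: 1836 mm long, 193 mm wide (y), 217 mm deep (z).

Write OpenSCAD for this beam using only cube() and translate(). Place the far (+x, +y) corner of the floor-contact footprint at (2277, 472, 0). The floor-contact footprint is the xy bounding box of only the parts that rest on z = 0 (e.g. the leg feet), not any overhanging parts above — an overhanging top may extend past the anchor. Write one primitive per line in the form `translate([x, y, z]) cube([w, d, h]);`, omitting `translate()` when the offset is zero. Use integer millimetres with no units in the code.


translate([441, 279, 0]) cube([1836, 193, 217]);


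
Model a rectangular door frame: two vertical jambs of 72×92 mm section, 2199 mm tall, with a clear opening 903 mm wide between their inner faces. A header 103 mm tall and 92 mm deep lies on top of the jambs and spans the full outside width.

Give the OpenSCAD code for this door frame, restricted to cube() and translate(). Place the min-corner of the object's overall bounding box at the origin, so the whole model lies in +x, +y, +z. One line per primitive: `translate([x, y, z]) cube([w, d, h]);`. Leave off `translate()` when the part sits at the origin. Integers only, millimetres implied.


cube([72, 92, 2199]);
translate([975, 0, 0]) cube([72, 92, 2199]);
translate([0, 0, 2199]) cube([1047, 92, 103]);


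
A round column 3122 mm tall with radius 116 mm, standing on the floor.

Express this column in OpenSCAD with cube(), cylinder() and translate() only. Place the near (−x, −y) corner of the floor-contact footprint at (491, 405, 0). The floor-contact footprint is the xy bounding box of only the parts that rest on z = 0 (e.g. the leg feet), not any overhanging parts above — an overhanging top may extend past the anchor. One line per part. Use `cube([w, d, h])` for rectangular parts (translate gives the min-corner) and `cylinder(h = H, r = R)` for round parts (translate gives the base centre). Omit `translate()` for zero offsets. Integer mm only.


translate([607, 521, 0]) cylinder(h = 3122, r = 116);


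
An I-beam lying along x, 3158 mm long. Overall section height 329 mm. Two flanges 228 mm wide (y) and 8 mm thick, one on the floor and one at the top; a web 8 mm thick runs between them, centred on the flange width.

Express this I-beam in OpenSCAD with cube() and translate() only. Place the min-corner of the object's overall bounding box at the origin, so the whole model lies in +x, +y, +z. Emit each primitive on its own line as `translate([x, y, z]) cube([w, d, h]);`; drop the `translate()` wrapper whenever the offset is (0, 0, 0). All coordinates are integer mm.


cube([3158, 228, 8]);
translate([0, 110, 8]) cube([3158, 8, 313]);
translate([0, 0, 321]) cube([3158, 228, 8]);


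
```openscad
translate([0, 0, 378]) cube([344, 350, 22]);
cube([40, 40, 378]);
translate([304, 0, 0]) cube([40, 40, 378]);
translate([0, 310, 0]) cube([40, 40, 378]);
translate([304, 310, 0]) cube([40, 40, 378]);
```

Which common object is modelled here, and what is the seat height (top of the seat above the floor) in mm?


A stool. The seat height is 400 mm.

A 344×350×22 slab at z = 378 on four corner posts — a stool. The seat top is 378 + 22 = 400 mm.


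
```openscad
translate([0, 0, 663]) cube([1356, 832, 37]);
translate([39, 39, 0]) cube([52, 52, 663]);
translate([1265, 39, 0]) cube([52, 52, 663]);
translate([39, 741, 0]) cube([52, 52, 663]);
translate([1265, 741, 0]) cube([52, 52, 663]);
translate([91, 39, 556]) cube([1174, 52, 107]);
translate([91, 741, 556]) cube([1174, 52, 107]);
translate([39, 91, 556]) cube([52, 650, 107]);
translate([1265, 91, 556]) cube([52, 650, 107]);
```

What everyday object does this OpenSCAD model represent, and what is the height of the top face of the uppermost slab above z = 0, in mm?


A table. The table height is 700 mm.

A 1356×832×37 slab sits at z = 663 on four 52 mm square posts — a table. The top surface is at 663 + 37 = 700 mm.


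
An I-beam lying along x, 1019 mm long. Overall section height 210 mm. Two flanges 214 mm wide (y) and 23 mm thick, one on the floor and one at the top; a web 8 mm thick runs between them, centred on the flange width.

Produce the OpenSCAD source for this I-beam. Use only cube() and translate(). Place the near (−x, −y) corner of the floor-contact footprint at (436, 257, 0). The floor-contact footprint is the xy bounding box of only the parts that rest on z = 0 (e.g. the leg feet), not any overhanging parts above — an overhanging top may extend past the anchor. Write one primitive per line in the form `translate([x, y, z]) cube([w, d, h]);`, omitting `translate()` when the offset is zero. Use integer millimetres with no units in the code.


translate([436, 257, 0]) cube([1019, 214, 23]);
translate([436, 360, 23]) cube([1019, 8, 164]);
translate([436, 257, 187]) cube([1019, 214, 23]);


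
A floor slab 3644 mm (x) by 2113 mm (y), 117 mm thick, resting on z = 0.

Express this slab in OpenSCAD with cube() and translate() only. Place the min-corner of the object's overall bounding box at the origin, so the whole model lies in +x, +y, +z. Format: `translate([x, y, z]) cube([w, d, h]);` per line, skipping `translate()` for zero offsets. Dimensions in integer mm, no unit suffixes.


cube([3644, 2113, 117]);


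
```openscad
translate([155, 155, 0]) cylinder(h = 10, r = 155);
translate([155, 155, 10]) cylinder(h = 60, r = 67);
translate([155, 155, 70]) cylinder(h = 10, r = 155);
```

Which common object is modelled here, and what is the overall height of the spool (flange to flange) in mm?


A spool. The overall height is 80 mm.

Three coaxial cylinders, large–small–large — a spool. Two 10 mm flanges and a 60 mm core give 10 + 60 + 10 = 80 mm.


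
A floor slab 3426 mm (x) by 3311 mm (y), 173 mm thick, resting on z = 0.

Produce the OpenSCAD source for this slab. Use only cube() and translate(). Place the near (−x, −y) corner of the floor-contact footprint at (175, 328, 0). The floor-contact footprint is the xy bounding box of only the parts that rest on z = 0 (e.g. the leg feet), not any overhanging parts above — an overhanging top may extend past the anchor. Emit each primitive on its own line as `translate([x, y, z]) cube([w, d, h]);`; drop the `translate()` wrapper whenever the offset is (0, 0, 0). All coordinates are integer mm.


translate([175, 328, 0]) cube([3426, 3311, 173]);


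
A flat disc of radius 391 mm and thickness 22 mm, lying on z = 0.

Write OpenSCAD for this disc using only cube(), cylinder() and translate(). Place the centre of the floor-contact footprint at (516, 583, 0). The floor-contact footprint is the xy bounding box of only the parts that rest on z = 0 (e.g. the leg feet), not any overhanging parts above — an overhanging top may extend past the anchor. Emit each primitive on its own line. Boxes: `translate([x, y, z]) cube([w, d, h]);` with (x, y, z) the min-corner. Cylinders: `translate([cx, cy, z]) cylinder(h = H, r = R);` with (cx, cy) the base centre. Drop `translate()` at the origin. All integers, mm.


translate([516, 583, 0]) cylinder(h = 22, r = 391);


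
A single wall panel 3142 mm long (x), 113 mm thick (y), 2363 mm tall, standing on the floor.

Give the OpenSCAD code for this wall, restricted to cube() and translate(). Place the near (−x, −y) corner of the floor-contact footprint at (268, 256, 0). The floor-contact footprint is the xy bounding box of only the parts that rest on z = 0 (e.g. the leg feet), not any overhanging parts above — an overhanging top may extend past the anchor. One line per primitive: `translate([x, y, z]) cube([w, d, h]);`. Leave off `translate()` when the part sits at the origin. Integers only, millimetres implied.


translate([268, 256, 0]) cube([3142, 113, 2363]);
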